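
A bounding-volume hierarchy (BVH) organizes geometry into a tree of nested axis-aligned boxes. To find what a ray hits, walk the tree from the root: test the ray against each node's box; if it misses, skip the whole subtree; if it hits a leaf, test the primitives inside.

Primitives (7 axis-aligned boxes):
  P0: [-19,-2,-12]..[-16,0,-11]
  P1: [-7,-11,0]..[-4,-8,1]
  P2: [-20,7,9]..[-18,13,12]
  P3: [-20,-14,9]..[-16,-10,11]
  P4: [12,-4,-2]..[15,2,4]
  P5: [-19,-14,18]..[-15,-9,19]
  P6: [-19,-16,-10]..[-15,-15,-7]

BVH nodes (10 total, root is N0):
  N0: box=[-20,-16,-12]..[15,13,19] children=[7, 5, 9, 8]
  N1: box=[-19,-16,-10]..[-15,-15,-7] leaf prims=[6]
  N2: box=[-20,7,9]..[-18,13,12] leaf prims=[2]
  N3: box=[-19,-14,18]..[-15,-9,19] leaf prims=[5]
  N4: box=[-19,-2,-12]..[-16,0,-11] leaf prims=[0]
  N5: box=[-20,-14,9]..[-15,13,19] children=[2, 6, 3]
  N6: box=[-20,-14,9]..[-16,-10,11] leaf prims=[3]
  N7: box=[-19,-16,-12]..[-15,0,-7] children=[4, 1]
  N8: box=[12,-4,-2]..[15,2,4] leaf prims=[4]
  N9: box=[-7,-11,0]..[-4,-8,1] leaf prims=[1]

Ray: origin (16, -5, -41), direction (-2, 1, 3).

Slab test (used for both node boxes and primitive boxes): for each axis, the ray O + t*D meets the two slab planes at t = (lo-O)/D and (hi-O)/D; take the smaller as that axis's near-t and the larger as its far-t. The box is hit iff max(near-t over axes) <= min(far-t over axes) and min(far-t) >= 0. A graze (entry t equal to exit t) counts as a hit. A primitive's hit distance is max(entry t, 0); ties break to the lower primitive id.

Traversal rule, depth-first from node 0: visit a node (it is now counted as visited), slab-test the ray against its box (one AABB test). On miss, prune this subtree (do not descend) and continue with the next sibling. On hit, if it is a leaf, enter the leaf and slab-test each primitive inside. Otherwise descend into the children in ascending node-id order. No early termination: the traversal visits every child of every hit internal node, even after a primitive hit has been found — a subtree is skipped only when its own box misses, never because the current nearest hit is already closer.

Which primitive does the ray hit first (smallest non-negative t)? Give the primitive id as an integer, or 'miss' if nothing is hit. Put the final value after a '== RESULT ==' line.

Traverse from the root:
N0 x:[1/2,18] y:[-11,18] z:[29/3,20] -> hit [29/3,18], descend [5, 7, 8, 9]
  N5 x:[31/2,18] y:[-9,18] z:[50/3,20] -> hit [50/3,18], descend [2, 3, 6]
    N2 x:[17,18] y:[12,18] z:[50/3,53/3] -> hit [17,53/3] leaf, test {P2@t=17}
    N3 x:[31/2,35/2] y:[-9,-4] z:[59/3,20] -> miss, prune
    N6 x:[16,18] y:[-9,-5] z:[50/3,52/3] -> miss, prune
  N7 x:[31/2,35/2] y:[-11,5] z:[29/3,34/3] -> miss, prune
  N8 x:[1/2,2] y:[1,7] z:[13,15] -> miss, prune
  N9 x:[10,23/2] y:[-6,-3] z:[41/3,14] -> miss, prune

order=[0, 5, 2, 3, 6, 7, 8, 9]  |boxes|=8  |leaves|=1  hit=P2

== RESULT ==
2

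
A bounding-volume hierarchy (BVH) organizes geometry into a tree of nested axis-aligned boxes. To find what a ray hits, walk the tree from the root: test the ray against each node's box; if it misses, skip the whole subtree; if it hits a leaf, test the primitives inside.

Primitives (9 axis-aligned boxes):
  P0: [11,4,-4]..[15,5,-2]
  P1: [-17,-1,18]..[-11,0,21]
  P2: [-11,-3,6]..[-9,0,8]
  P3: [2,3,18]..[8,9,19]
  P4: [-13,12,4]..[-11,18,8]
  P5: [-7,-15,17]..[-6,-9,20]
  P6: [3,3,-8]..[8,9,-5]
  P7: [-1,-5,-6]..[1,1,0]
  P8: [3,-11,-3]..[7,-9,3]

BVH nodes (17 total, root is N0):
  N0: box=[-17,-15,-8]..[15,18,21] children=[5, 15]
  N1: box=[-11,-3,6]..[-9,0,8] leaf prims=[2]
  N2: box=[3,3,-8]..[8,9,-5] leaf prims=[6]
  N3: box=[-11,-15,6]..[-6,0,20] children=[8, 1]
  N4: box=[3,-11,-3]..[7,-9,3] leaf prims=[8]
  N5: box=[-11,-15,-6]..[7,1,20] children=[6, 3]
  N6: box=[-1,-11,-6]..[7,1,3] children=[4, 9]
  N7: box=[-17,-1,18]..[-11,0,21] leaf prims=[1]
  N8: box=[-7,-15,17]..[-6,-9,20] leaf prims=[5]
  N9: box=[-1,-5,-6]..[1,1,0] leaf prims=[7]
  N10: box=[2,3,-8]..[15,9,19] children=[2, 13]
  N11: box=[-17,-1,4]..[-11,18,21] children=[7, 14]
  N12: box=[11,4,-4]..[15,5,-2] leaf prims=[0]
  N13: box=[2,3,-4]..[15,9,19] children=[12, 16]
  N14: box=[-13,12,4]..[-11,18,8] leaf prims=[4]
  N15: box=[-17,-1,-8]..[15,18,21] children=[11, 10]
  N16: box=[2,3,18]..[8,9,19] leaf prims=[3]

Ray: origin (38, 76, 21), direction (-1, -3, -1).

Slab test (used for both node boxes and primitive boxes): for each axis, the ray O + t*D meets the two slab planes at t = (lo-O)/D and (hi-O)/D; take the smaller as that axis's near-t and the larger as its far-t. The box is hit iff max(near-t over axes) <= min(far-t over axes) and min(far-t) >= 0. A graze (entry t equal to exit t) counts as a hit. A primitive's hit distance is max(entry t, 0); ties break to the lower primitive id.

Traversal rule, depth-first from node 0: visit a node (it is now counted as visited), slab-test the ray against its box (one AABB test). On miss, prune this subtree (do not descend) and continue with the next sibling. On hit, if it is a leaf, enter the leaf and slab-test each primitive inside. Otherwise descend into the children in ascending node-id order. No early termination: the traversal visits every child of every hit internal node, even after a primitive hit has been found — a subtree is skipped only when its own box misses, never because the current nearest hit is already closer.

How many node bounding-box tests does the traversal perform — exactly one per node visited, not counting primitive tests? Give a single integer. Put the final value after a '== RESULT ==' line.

Traverse from the root:
N0 x:[23,55] y:[58/3,91/3] z:[0,29] -> hit [23,29], descend [5, 15]
  N5 x:[31,49] y:[25,91/3] z:[1,27] -> miss, prune
  N15 x:[23,55] y:[58/3,77/3] z:[0,29] -> hit [23,77/3], descend [10, 11]
    N10 x:[23,36] y:[67/3,73/3] z:[2,29] -> hit [23,73/3], descend [2, 13]
      N2 x:[30,35] y:[67/3,73/3] z:[26,29] -> miss, prune
      N13 x:[23,36] y:[67/3,73/3] z:[2,25] -> hit [23,73/3], descend [12, 16]
        N12 x:[23,27] y:[71/3,24] z:[23,25] -> hit [71/3,24] leaf, test {P0@t=71/3}
        N16 x:[30,36] y:[67/3,73/3] z:[2,3] -> miss, prune
    N11 x:[49,55] y:[58/3,77/3] z:[0,17] -> miss, prune

9 AABB tests over nodes [0, 5, 15, 10, 2, 13, 12, 16, 11]; 1 leaf entered; closest P0.

== RESULT ==
9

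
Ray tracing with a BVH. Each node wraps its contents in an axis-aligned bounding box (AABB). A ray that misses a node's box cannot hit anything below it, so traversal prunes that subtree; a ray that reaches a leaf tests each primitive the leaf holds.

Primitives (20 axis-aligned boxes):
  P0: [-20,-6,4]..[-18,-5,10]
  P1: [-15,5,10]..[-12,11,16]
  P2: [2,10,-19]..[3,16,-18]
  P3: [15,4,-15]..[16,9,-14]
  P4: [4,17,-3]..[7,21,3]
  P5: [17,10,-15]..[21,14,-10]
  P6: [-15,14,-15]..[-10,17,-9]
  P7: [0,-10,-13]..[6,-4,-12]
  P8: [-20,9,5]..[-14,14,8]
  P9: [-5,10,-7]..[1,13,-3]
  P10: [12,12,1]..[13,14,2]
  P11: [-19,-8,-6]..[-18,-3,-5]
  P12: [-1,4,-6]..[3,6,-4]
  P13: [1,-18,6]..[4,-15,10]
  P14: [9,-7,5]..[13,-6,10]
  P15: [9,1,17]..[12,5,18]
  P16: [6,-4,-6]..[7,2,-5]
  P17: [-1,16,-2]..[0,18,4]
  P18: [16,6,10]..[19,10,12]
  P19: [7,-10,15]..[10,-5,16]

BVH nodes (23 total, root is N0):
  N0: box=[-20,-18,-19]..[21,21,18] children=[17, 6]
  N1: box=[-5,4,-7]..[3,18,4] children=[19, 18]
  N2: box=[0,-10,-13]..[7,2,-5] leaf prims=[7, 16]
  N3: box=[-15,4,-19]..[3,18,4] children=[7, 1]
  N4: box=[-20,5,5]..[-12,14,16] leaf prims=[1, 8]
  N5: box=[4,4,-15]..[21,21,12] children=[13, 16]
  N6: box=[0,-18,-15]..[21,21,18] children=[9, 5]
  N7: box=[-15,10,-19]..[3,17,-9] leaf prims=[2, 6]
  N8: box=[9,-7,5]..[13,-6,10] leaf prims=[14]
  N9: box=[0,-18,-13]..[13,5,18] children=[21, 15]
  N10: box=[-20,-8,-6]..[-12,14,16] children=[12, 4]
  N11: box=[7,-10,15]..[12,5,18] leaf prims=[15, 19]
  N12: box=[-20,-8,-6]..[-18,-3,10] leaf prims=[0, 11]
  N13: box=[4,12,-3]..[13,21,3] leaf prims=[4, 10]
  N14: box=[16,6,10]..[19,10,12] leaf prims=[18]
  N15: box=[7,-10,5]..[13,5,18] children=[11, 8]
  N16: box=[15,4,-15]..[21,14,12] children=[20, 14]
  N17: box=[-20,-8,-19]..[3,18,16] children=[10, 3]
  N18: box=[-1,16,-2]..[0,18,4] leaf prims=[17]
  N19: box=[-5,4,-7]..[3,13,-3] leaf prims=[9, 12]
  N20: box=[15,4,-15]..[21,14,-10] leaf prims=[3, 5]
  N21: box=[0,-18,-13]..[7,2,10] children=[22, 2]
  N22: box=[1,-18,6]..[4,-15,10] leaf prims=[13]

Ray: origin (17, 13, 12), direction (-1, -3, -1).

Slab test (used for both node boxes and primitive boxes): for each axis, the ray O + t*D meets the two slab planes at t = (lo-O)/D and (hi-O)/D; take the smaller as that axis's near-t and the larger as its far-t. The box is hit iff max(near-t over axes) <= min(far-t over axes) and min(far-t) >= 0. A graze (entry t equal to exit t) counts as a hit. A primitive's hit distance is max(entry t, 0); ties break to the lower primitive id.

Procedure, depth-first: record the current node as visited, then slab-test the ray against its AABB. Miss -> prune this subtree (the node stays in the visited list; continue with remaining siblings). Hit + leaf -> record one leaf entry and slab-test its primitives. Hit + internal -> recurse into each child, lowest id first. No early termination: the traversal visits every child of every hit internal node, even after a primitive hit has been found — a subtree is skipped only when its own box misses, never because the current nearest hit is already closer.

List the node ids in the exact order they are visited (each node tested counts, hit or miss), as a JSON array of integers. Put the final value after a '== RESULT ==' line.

Traverse from the root:
N0 x:[-4,37] y:[-8/3,31/3] z:[-6,31] -> hit [-8/3,31/3], descend [6, 17]
  N6 x:[-4,17] y:[-8/3,31/3] z:[-6,27] -> hit [-8/3,31/3], descend [5, 9]
    N5 x:[-4,13] y:[-8/3,3] z:[0,27] -> hit [0,3], descend [13, 16]
      N13 x:[4,13] y:[-8/3,1/3] z:[9,15] -> miss, prune
      N16 x:[-4,2] y:[-1/3,3] z:[0,27] -> hit [0,2], descend [14, 20]
        N14 x:[-2,1] y:[1,7/3] z:[0,2] -> hit [1,1] leaf, test {P18@t=1}
        N20 x:[-4,2] y:[-1/3,3] z:[22,27] -> miss, prune
    N9 x:[4,17] y:[8/3,31/3] z:[-6,25] -> hit [4,31/3], descend [15, 21]
      N15 x:[4,10] y:[8/3,23/3] z:[-6,7] -> hit [4,7], descend [8, 11]
        N8 x:[4,8] y:[19/3,20/3] z:[2,7] -> hit [19/3,20/3] leaf, test {P14@t=19/3}
        N11 x:[5,10] y:[8/3,23/3] z:[-6,-3] -> miss, prune
      N21 x:[10,17] y:[11/3,31/3] z:[2,25] -> hit [10,31/3], descend [2, 22]
        N2 x:[10,17] y:[11/3,23/3] z:[17,25] -> miss, prune
        N22 x:[13,16] y:[28/3,31/3] z:[2,6] -> miss, prune
  N17 x:[14,37] y:[-5/3,7] z:[-4,31] -> miss, prune

Visited [0, 6, 5, 13, 16, 14, 20, 9, 15, 8, 11, 21, 2, 22, 17]. Tests: 15 box, 2 leaf. Nearest: P18.

== RESULT ==
[0, 6, 5, 13, 16, 14, 20, 9, 15, 8, 11, 21, 2, 22, 17]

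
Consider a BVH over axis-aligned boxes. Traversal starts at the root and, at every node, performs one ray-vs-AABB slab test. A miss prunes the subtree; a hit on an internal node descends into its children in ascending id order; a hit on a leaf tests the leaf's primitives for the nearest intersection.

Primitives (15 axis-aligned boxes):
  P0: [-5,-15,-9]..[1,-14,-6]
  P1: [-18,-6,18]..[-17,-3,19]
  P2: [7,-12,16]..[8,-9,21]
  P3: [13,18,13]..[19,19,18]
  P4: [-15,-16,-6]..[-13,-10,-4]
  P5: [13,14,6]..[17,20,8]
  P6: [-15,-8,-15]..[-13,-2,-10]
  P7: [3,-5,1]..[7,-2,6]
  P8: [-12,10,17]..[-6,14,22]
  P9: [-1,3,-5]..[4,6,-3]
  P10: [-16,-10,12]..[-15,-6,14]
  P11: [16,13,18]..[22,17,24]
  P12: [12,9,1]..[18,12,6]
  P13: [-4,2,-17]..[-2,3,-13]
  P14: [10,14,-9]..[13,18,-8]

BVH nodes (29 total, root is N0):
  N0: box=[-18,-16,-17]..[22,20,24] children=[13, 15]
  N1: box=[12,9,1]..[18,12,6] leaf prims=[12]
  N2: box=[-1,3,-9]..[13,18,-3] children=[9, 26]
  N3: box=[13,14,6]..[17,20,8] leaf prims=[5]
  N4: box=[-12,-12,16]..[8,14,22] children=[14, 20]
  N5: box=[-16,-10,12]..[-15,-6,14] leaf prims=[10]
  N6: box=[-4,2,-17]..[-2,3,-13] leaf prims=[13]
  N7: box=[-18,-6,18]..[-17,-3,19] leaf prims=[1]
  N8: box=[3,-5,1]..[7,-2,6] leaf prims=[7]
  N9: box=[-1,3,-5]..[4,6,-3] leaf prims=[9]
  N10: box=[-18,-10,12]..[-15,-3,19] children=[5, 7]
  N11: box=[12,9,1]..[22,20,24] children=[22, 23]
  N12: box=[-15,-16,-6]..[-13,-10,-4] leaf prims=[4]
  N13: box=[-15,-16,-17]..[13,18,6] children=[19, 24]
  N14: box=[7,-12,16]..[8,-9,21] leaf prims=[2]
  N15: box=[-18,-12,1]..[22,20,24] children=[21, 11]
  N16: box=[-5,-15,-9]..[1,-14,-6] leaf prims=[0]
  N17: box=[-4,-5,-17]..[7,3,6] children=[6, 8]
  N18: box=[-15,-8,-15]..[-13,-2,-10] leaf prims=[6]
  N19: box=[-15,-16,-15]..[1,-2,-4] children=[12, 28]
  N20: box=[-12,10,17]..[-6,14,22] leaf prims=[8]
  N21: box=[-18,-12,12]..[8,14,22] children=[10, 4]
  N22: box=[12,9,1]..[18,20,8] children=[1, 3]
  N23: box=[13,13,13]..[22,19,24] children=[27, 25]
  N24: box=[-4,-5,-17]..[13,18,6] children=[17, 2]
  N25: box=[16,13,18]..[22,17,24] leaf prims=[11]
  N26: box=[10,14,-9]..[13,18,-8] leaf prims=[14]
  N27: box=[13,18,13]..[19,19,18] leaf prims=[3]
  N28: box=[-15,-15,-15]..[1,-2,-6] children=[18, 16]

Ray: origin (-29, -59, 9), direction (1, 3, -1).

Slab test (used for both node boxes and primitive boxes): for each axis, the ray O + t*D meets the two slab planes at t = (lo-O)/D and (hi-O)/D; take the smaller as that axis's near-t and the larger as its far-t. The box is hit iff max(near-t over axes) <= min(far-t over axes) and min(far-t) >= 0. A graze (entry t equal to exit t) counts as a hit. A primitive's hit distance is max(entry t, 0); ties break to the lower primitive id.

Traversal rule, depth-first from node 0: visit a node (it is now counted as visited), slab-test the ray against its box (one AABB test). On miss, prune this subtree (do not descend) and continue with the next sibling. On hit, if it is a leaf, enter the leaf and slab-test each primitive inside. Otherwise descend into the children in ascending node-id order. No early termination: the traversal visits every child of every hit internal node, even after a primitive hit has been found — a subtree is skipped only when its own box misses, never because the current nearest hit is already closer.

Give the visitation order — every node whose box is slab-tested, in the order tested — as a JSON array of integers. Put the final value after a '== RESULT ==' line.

Walk:
N0 x:[11,51] y:[43/3,79/3] z:[-15,26] -> hit [43/3,26], descend [13, 15]
  N13 x:[14,42] y:[43/3,77/3] z:[3,26] -> hit [43/3,77/3], descend [19, 24]
    N19 x:[14,30] y:[43/3,19] z:[13,24] -> hit [43/3,19], descend [12, 28]
      N12 x:[14,16] y:[43/3,49/3] z:[13,15] -> hit [43/3,15] leaf, test {P4@t=43/3}
      N28 x:[14,30] y:[44/3,19] z:[15,24] -> hit [15,19], descend [16, 18]
        N16 x:[24,30] y:[44/3,15] z:[15,18] -> miss, prune
        N18 x:[14,16] y:[17,19] z:[19,24] -> miss, prune
    N24 x:[25,42] y:[18,77/3] z:[3,26] -> hit [25,77/3], descend [2, 17]
      N2 x:[28,42] y:[62/3,77/3] z:[12,18] -> miss, prune
      N17 x:[25,36] y:[18,62/3] z:[3,26] -> miss, prune
  N15 x:[11,51] y:[47/3,79/3] z:[-15,8] -> miss, prune

order=[0, 13, 19, 12, 28, 16, 18, 24, 2, 17, 15]  |boxes|=11  |leaves|=1  hit=P4

== RESULT ==
[0, 13, 19, 12, 28, 16, 18, 24, 2, 17, 15]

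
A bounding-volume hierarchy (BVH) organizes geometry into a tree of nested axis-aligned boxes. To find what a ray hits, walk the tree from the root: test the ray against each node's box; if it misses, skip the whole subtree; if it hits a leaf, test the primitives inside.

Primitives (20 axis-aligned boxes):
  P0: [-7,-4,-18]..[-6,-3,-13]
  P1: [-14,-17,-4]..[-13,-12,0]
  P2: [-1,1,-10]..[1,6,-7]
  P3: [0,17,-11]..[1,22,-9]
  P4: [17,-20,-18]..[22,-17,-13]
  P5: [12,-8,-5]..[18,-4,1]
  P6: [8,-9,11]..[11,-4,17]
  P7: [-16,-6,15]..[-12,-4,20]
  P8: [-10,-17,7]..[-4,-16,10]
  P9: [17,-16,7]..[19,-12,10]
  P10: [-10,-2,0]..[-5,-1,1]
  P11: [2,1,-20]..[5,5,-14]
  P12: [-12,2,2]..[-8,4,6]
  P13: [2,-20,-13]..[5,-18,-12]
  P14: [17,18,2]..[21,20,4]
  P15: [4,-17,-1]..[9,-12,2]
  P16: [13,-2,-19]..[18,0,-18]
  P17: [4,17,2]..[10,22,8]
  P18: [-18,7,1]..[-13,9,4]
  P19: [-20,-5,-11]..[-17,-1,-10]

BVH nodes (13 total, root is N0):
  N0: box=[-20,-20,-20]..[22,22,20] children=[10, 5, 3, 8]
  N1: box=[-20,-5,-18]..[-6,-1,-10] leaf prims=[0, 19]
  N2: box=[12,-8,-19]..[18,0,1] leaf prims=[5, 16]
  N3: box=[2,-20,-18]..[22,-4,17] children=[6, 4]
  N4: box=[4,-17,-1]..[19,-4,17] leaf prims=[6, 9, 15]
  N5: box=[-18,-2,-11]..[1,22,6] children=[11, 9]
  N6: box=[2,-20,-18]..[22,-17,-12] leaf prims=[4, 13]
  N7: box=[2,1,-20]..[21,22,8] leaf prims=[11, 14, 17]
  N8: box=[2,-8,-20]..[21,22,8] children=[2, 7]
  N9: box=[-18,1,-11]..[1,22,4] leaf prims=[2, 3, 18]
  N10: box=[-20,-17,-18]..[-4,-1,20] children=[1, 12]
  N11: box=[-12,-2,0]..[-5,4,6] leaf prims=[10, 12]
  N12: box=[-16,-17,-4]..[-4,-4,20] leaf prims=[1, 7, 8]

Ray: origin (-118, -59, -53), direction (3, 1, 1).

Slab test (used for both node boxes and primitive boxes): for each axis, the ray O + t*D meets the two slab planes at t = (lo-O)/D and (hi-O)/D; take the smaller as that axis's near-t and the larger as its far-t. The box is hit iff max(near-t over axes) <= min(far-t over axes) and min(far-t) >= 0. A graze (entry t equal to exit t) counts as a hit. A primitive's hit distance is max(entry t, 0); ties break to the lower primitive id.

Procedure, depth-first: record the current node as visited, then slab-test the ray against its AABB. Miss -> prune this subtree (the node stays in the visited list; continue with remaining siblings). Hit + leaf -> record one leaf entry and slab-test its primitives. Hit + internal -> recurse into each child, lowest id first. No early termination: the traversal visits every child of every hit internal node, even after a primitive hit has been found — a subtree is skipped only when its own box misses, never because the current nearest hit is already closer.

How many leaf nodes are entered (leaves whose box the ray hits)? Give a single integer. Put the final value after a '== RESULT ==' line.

Walk:
N0 x:[98/3,140/3] y:[39,81] z:[33,73] -> hit [39,140/3], descend [3, 5, 8, 10]
  N3 x:[40,140/3] y:[39,55] z:[35,70] -> hit [40,140/3], descend [4, 6]
    N4 x:[122/3,137/3] y:[42,55] z:[52,70] -> miss, prune
    N6 x:[40,140/3] y:[39,42] z:[35,41] -> hit [40,41] leaf, test {P4(miss), P13@t=40}
  N5 x:[100/3,119/3] y:[57,81] z:[42,59] -> miss, prune
  N8 x:[40,139/3] y:[51,81] z:[33,61] -> miss, prune
  N10 x:[98/3,38] y:[42,58] z:[35,73] -> miss, prune

Summary -> nodes [0, 3, 4, 6, 5, 8, 10]; box-tests=7; leaf-entries=1; first=P13

== RESULT ==
1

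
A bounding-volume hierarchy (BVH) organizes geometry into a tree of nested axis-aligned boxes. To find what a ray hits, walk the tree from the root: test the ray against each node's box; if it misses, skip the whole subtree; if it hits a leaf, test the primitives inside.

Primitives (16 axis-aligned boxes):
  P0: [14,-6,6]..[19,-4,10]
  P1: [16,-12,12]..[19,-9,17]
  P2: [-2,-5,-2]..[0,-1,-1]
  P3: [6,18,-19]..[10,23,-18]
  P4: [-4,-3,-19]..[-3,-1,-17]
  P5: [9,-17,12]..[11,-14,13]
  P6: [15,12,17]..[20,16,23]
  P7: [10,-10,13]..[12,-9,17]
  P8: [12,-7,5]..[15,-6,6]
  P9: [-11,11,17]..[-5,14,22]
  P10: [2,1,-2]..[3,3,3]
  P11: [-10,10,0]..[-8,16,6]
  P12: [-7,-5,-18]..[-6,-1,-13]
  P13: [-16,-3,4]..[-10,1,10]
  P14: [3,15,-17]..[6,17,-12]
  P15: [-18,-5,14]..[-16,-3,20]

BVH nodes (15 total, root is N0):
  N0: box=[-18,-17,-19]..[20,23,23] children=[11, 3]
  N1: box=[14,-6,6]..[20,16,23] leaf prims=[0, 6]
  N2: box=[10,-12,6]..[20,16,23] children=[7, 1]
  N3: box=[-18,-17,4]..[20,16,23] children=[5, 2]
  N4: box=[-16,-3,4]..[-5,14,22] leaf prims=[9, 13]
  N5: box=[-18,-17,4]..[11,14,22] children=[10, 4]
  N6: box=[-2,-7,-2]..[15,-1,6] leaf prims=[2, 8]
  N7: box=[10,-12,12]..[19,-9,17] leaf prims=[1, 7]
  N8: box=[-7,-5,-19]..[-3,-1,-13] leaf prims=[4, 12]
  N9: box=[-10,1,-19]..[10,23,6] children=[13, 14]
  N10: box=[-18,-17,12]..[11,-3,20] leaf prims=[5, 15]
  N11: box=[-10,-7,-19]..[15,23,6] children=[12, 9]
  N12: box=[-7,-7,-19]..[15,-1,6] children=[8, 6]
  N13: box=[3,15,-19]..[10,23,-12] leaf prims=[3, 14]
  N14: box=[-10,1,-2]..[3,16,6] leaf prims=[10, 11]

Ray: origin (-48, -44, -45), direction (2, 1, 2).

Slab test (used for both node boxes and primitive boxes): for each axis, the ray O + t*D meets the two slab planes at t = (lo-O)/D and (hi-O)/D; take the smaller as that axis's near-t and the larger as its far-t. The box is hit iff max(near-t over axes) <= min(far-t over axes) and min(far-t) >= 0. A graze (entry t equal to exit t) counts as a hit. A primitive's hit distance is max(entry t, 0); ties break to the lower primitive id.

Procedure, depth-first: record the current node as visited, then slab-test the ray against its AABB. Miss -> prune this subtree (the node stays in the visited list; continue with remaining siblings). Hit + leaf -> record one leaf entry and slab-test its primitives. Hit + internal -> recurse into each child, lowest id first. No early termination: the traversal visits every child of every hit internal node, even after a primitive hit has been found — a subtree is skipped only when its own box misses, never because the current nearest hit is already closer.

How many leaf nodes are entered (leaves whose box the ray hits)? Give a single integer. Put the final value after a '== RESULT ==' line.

Trace the traversal:
N0 x:[15,34] y:[27,67] z:[13,34] -> hit [27,34], descend [3, 11]
  N3 x:[15,34] y:[27,60] z:[49/2,34] -> hit [27,34], descend [2, 5]
    N2 x:[29,34] y:[32,60] z:[51/2,34] -> hit [32,34], descend [1, 7]
      N1 x:[31,34] y:[38,60] z:[51/2,34] -> miss, prune
      N7 x:[29,67/2] y:[32,35] z:[57/2,31] -> miss, prune
    N5 x:[15,59/2] y:[27,58] z:[49/2,67/2] -> hit [27,59/2], descend [4, 10]
      N4 x:[16,43/2] y:[41,58] z:[49/2,67/2] -> miss, prune
      N10 x:[15,59/2] y:[27,41] z:[57/2,65/2] -> hit [57/2,59/2] leaf, test {P5@t=57/2, P15(miss)}
  N11 x:[19,63/2] y:[37,67] z:[13,51/2] -> miss, prune

9 AABB tests over nodes [0, 3, 2, 1, 7, 5, 4, 10, 11]; 1 leaf entered; closest P5.

== RESULT ==
1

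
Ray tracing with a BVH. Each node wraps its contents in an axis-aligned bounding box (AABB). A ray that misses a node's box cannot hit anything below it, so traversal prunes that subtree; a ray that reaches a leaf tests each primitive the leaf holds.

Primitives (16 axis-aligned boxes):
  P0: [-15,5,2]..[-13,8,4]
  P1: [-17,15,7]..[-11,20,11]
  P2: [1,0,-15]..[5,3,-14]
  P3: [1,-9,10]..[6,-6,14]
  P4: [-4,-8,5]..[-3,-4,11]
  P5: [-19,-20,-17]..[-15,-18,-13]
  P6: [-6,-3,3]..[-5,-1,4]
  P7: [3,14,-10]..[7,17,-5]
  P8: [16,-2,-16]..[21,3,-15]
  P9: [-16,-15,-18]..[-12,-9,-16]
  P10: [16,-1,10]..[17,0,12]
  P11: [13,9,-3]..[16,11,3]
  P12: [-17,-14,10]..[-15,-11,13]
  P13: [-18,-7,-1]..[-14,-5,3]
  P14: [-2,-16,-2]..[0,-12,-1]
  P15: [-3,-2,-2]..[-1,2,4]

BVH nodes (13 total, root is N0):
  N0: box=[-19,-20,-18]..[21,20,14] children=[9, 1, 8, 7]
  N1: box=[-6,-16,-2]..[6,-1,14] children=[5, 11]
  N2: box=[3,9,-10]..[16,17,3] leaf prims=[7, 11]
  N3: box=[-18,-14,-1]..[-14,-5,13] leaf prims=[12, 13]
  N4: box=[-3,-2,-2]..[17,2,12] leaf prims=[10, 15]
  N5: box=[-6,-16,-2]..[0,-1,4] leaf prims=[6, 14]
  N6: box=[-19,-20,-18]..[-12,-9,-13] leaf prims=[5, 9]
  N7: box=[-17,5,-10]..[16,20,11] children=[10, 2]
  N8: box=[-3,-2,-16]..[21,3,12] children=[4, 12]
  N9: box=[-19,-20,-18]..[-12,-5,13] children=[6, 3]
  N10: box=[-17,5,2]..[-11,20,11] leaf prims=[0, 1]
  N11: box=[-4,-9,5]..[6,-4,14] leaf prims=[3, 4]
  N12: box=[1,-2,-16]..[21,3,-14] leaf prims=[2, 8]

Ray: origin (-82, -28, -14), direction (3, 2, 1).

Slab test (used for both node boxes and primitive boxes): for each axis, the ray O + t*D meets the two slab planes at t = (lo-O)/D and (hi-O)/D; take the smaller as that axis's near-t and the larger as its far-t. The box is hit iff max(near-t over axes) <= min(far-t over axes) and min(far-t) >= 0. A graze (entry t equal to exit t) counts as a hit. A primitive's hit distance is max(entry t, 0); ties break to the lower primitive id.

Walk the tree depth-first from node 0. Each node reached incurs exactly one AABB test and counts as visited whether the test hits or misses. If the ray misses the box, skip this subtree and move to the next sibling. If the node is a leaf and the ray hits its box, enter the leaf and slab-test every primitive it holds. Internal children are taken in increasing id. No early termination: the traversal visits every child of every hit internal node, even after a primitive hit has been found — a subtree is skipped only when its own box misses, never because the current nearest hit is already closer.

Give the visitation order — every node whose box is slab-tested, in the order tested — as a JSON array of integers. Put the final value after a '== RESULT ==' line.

Trace the traversal:
N0 x:[21,103/3] y:[4,24] z:[-4,28] -> hit [21,24], descend [1, 7, 8, 9]
  N1 x:[76/3,88/3] y:[6,27/2] z:[12,28] -> miss, prune
  N7 x:[65/3,98/3] y:[33/2,24] z:[4,25] -> hit [65/3,24], descend [2, 10]
    N2 x:[85/3,98/3] y:[37/2,45/2] z:[4,17] -> miss, prune
    N10 x:[65/3,71/3] y:[33/2,24] z:[16,25] -> hit [65/3,71/3] leaf, test {P0(miss), P1@t=65/3}
  N8 x:[79/3,103/3] y:[13,31/2] z:[-2,26] -> miss, prune
  N9 x:[21,70/3] y:[4,23/2] z:[-4,27] -> miss, prune

order=[0, 1, 7, 2, 10, 8, 9]  |boxes|=7  |leaves|=1  hit=P1

== RESULT ==
[0, 1, 7, 2, 10, 8, 9]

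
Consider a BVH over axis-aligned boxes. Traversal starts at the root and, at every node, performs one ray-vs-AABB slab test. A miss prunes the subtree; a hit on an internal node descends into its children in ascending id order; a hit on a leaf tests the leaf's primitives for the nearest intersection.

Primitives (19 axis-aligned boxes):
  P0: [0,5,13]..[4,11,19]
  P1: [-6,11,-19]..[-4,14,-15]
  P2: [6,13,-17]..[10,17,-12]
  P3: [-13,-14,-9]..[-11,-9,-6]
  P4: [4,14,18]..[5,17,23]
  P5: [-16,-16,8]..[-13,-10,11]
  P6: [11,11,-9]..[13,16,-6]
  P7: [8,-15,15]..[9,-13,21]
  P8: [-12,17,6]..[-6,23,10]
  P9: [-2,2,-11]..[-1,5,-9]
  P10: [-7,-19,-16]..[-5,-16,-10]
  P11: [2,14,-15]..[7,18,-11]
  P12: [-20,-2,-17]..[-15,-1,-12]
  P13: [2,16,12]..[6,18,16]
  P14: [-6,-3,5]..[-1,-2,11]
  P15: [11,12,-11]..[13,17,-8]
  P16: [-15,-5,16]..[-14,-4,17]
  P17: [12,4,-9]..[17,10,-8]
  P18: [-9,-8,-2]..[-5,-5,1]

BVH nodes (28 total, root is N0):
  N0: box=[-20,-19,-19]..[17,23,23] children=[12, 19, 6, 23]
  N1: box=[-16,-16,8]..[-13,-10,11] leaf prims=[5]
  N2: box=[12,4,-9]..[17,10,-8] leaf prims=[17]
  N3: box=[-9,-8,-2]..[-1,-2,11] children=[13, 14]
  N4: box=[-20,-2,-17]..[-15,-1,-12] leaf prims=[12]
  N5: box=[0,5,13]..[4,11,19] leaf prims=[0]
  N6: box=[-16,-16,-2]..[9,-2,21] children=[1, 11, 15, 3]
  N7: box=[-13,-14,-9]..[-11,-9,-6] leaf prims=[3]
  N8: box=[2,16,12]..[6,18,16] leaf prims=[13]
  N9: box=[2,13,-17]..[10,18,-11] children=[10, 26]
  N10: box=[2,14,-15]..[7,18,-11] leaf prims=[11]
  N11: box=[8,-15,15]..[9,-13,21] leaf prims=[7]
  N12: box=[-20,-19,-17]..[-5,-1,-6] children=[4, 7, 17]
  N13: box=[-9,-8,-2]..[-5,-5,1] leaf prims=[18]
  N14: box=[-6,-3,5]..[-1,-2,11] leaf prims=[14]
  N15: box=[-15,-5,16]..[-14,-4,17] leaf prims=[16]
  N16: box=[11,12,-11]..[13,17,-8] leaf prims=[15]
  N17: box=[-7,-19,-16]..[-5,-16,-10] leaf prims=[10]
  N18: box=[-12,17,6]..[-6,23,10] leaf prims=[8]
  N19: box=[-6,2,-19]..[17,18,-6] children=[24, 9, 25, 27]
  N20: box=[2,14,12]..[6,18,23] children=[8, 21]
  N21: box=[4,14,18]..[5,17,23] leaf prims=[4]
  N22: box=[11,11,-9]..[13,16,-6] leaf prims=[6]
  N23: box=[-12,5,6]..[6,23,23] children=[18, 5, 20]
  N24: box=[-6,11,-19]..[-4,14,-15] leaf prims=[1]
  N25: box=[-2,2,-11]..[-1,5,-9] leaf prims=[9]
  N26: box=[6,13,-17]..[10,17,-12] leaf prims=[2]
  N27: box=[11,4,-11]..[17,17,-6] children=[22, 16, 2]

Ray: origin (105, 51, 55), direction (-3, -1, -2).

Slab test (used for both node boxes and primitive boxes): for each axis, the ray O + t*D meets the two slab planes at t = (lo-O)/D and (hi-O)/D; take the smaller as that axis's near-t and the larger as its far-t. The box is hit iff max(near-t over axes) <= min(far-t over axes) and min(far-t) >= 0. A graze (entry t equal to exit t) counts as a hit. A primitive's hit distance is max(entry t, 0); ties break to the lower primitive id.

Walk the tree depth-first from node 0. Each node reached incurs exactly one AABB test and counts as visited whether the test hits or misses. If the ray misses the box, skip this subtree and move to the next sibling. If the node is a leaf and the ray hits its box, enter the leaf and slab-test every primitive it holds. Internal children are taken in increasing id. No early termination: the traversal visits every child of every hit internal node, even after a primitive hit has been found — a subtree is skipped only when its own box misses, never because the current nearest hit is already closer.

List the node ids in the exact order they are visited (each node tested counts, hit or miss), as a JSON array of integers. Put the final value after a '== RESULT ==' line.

Walk:
N0 x:[88/3,125/3] y:[28,70] z:[16,37] -> hit [88/3,37], descend [6, 12, 19, 23]
  N6 x:[32,121/3] y:[53,67] z:[17,57/2] -> miss, prune
  N12 x:[110/3,125/3] y:[52,70] z:[61/2,36] -> miss, prune
  N19 x:[88/3,37] y:[33,49] z:[61/2,37] -> hit [33,37], descend [9, 24, 25, 27]
    N9 x:[95/3,103/3] y:[33,38] z:[33,36] -> hit [33,103/3], descend [10, 26]
      N10 x:[98/3,103/3] y:[33,37] z:[33,35] -> hit [33,103/3] leaf, test {P11@t=33}
      N26 x:[95/3,33] y:[34,38] z:[67/2,36] -> miss, prune
    N24 x:[109/3,37] y:[37,40] z:[35,37] -> hit [37,37] leaf, test {P1@t=37}
    N25 x:[106/3,107/3] y:[46,49] z:[32,33] -> miss, prune
    N27 x:[88/3,94/3] y:[34,47] z:[61/2,33] -> miss, prune
  N23 x:[33,39] y:[28,46] z:[16,49/2] -> miss, prune

Visited [0, 6, 12, 19, 9, 10, 26, 24, 25, 27, 23]. Tests: 11 box, 2 leaf. Nearest: P11.

== RESULT ==
[0, 6, 12, 19, 9, 10, 26, 24, 25, 27, 23]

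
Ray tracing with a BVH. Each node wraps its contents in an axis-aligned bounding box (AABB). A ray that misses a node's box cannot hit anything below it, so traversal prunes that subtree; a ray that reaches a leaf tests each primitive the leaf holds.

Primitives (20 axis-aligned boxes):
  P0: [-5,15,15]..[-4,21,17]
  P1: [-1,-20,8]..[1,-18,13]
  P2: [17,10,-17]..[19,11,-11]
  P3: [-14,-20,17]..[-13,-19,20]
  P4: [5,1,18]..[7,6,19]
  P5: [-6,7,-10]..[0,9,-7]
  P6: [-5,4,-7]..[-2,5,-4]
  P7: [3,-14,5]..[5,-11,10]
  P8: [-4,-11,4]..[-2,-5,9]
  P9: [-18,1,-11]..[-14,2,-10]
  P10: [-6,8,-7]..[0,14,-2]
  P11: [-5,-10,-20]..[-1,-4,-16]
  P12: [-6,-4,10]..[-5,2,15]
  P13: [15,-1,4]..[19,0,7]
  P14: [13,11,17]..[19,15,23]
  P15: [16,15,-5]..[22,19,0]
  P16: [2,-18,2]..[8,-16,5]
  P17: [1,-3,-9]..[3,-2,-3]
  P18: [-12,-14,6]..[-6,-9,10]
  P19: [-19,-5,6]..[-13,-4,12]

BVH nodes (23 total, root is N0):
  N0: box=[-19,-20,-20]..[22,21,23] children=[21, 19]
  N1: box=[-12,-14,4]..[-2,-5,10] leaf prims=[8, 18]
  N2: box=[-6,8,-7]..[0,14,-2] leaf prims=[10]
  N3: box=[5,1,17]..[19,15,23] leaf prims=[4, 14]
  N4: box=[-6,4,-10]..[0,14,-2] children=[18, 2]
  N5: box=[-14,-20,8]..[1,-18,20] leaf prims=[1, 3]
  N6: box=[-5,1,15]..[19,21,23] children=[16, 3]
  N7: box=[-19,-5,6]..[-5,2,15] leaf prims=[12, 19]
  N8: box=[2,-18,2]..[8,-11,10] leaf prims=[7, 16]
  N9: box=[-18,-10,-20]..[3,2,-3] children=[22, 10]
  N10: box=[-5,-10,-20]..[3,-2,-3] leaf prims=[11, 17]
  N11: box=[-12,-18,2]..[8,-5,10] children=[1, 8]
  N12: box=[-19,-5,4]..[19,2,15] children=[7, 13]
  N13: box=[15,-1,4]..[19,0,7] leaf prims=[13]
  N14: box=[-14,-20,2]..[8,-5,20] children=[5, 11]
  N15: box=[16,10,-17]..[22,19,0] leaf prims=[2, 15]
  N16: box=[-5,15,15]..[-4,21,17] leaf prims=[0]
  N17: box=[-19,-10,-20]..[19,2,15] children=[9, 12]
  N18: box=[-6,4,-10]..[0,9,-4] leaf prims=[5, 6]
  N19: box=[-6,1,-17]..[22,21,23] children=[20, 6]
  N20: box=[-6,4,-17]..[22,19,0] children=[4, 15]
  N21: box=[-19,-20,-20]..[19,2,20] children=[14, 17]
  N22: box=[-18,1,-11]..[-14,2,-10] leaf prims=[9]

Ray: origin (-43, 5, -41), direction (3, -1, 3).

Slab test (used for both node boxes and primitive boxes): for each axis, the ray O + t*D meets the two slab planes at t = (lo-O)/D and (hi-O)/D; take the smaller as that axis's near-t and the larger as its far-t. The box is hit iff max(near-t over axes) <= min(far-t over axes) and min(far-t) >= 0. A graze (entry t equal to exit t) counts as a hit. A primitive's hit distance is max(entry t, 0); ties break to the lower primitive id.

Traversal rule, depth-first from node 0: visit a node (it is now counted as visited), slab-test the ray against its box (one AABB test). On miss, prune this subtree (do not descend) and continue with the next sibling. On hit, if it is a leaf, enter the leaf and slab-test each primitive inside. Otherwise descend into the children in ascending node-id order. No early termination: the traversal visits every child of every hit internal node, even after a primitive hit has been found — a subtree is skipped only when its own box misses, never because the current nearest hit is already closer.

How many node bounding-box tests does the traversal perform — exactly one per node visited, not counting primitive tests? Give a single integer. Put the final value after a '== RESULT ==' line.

Trace the traversal:
N0 x:[8,65/3] y:[-16,25] z:[7,64/3] -> hit [8,64/3], descend [19, 21]
  N19 x:[37/3,65/3] y:[-16,4] z:[8,64/3] -> miss, prune
  N21 x:[8,62/3] y:[3,25] z:[7,61/3] -> hit [8,61/3], descend [14, 17]
    N14 x:[29/3,17] y:[10,25] z:[43/3,61/3] -> hit [43/3,17], descend [5, 11]
      N5 x:[29/3,44/3] y:[23,25] z:[49/3,61/3] -> miss, prune
      N11 x:[31/3,17] y:[10,23] z:[43/3,17] -> hit [43/3,17], descend [1, 8]
        N1 x:[31/3,41/3] y:[10,19] z:[15,17] -> miss, prune
        N8 x:[15,17] y:[16,23] z:[43/3,17] -> hit [16,17] leaf, test {P7@t=16, P16(miss)}
    N17 x:[8,62/3] y:[3,15] z:[7,56/3] -> hit [8,15], descend [9, 12]
      N9 x:[25/3,46/3] y:[3,15] z:[7,38/3] -> hit [25/3,38/3], descend [10, 22]
        N10 x:[38/3,46/3] y:[7,15] z:[7,38/3] -> hit [38/3,38/3] leaf, test {P11(miss), P17(miss)}
        N22 x:[25/3,29/3] y:[3,4] z:[10,31/3] -> miss, prune
      N12 x:[8,62/3] y:[3,10] z:[15,56/3] -> miss, prune

Summary -> nodes [0, 19, 21, 14, 5, 11, 1, 8, 17, 9, 10, 22, 12]; box-tests=13; leaf-entries=2; first=P7

== RESULT ==
13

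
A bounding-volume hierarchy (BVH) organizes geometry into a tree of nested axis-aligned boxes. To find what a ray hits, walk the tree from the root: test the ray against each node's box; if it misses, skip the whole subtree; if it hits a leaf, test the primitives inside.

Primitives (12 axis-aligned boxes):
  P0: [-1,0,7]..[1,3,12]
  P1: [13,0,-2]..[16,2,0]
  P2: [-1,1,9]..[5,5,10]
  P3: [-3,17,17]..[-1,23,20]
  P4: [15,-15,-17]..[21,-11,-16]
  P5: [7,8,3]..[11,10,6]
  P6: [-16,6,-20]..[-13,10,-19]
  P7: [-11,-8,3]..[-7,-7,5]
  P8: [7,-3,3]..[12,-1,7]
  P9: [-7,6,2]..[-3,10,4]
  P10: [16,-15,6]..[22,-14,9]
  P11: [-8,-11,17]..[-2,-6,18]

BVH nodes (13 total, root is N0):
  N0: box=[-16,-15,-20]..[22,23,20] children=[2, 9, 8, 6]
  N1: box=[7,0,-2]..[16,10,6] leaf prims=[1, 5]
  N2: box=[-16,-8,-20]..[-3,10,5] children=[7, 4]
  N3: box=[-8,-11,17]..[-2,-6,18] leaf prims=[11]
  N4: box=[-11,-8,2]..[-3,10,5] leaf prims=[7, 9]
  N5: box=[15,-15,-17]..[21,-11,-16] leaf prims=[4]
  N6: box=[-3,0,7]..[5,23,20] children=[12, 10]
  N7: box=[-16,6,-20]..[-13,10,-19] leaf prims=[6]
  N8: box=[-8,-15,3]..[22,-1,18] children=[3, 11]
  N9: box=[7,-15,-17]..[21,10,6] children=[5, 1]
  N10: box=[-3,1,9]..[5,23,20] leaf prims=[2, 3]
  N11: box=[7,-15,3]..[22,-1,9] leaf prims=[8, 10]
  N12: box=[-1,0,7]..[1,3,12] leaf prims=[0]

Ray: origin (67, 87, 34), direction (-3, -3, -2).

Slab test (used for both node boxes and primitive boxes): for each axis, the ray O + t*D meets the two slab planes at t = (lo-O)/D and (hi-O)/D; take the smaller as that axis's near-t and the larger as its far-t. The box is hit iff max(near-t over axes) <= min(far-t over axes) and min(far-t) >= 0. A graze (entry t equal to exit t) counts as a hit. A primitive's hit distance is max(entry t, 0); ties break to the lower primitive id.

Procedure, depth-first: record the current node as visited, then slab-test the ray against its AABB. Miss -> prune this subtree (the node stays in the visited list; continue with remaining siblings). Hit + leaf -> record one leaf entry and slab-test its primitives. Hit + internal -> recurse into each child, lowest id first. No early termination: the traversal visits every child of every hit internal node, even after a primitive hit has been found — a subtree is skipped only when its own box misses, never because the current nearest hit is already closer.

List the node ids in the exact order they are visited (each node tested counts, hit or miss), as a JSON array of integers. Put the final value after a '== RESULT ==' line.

Traverse from the root:
N0 x:[15,83/3] y:[64/3,34] z:[7,27] -> hit [64/3,27], descend [2, 6, 8, 9]
  N2 x:[70/3,83/3] y:[77/3,95/3] z:[29/2,27] -> hit [77/3,27], descend [4, 7]
    N4 x:[70/3,26] y:[77/3,95/3] z:[29/2,16] -> miss, prune
    N7 x:[80/3,83/3] y:[77/3,27] z:[53/2,27] -> hit [80/3,27] leaf, test {P6@t=80/3}
  N6 x:[62/3,70/3] y:[64/3,29] z:[7,27/2] -> miss, prune
  N8 x:[15,25] y:[88/3,34] z:[8,31/2] -> miss, prune
  N9 x:[46/3,20] y:[77/3,34] z:[14,51/2] -> miss, prune

Summary -> nodes [0, 2, 4, 7, 6, 8, 9]; box-tests=7; leaf-entries=1; first=P6

== RESULT ==
[0, 2, 4, 7, 6, 8, 9]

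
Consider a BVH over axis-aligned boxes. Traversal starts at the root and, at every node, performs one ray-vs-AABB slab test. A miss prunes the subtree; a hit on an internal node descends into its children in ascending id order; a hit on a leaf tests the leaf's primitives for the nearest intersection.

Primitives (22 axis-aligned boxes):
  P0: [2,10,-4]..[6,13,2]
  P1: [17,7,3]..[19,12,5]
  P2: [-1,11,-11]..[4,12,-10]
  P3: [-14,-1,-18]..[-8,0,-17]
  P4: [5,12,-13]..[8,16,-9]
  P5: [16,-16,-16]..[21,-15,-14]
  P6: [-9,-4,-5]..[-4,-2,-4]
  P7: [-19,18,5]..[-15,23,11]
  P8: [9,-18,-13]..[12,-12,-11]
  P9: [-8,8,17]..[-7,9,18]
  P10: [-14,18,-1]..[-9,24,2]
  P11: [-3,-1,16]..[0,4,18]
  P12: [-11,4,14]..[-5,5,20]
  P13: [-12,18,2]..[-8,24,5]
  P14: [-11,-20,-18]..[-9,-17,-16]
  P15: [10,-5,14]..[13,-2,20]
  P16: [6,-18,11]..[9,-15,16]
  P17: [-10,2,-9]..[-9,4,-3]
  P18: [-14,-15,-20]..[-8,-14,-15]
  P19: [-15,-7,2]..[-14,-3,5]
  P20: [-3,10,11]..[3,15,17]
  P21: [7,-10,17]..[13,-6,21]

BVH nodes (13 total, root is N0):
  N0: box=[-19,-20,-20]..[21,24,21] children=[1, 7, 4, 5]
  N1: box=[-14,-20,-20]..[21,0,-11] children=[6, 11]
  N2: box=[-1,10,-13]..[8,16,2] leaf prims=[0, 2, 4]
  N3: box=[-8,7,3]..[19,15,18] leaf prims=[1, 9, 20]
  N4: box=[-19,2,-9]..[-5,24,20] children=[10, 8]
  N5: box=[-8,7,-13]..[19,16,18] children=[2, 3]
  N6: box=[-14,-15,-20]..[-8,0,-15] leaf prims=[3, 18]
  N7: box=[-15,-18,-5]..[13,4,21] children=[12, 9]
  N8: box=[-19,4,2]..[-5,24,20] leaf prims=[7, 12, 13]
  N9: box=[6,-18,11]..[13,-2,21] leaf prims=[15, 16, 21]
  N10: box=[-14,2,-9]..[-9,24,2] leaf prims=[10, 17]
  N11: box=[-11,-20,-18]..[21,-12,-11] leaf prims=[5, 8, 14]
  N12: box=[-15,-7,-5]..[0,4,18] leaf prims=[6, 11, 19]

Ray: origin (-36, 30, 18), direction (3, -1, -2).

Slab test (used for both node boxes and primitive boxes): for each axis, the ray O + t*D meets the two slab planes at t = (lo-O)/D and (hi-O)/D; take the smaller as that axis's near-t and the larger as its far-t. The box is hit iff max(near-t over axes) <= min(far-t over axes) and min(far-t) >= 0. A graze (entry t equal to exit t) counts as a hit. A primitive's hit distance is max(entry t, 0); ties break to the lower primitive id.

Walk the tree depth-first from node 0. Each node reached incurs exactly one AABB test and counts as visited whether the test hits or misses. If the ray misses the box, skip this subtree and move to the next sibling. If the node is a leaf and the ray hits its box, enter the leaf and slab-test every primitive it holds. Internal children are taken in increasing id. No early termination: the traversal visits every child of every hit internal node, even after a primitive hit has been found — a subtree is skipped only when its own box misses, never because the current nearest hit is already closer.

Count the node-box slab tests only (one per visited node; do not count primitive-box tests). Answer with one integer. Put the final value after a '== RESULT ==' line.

Trace the traversal:
N0 x:[17/3,19] y:[6,50] z:[-3/2,19] -> hit [6,19], descend [1, 4, 5, 7]
  N1 x:[22/3,19] y:[30,50] z:[29/2,19] -> miss, prune
  N4 x:[17/3,31/3] y:[6,28] z:[-1,27/2] -> hit [6,31/3], descend [8, 10]
    N8 x:[17/3,31/3] y:[6,26] z:[-1,8] -> hit [6,8] leaf, test {P7(miss), P12(miss), P13@t=8}
    N10 x:[22/3,9] y:[6,28] z:[8,27/2] -> hit [8,9] leaf, test {P10@t=8, P17(miss)}
  N5 x:[28/3,55/3] y:[14,23] z:[0,31/2] -> hit [14,31/2], descend [2, 3]
    N2 x:[35/3,44/3] y:[14,20] z:[8,31/2] -> hit [14,44/3] leaf, test {P0(miss), P2(miss), P4@t=14}
    N3 x:[28/3,55/3] y:[15,23] z:[0,15/2] -> miss, prune
  N7 x:[7,49/3] y:[26,48] z:[-3/2,23/2] -> miss, prune

9 AABB tests over nodes [0, 1, 4, 8, 10, 5, 2, 3, 7]; 3 leaves entered; closest P10.

== RESULT ==
9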